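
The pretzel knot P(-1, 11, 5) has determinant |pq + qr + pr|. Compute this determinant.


Step 1: Compute pq + qr + pr.
pq = (-1)*11 = -11
qr = 11*5 = 55
pr = (-1)*5 = -5
pq + qr + pr = -11 + 55 + (-5) = 39
Step 2: Take absolute value.
det(P(-1,11,5)) = |39| = 39

39


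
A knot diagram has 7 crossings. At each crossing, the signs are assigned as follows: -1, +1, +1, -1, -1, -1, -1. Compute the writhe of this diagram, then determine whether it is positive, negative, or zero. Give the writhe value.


Step 1: Count positive crossings (+1).
Positive crossings: 2
Step 2: Count negative crossings (-1).
Negative crossings: 5
Step 3: Writhe = (positive) - (negative)
w = 2 - 5 = -3
Step 4: |w| = 3, and w is negative

-3


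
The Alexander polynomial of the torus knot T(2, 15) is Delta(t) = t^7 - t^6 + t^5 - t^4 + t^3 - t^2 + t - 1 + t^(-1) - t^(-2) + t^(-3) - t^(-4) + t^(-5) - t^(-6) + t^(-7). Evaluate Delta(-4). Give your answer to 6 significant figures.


Substituting t = -4 into Delta(t) = t^7 - t^6 + t^5 - t^4 + t^3 - t^2 + t - 1 + t^(-1) - t^(-2) + t^(-3) - t^(-4) + t^(-5) - t^(-6) + t^(-7):
Term values: (-16384) + (-4096) + (-1024) + (-256) + (-64) + (-16) + (-4) + (-1) + (-0.25) + (-0.0625) + (-0.015625) + (-0.00390625) + (-0.000976562) + (-0.000244141) + (-6.10352e-05)
Sum = -21845.33331
Rounded to 6 significant figures: -21845.3

-21845.3


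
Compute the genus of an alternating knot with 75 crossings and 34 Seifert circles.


For alternating knots, g = (c - s + 1)/2.
= (75 - 34 + 1)/2
= 42/2 = 21

21


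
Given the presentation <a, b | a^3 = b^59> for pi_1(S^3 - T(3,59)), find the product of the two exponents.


The relation is a^3 = b^59.
Product of exponents = 3 * 59
= 177

177


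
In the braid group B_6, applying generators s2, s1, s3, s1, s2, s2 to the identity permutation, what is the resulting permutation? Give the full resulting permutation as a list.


Starting with identity [1, 2, 3, 4, 5, 6].
Apply generators in sequence:
  After s2: [1, 3, 2, 4, 5, 6]
  After s1: [3, 1, 2, 4, 5, 6]
  After s3: [3, 1, 4, 2, 5, 6]
  After s1: [1, 3, 4, 2, 5, 6]
  After s2: [1, 4, 3, 2, 5, 6]
  After s2: [1, 3, 4, 2, 5, 6]
Final permutation: [1, 3, 4, 2, 5, 6]

[1, 3, 4, 2, 5, 6]


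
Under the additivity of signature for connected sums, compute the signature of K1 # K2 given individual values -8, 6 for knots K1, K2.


The signature is additive under connected sum.
signature(K1 # K2) = (-8) + (6)
= -2

-2


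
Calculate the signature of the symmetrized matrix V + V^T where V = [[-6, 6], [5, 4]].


Step 1: V + V^T = [[-12, 11], [11, 8]]
Step 2: trace = -4, det = -217
Step 3: Discriminant = (-4)^2 - 4*(-217) = 884
Step 4: Eigenvalues: 12.8661, -16.8661
Step 5: Signature = (# positive eigenvalues) - (# negative eigenvalues) = 0

0


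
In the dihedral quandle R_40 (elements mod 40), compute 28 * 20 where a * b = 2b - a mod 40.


28 * 20 = 2*20 - 28 mod 40
= 40 - 28 mod 40
= 12 mod 40 = 12

12


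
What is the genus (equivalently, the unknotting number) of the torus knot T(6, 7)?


For a torus knot T(p,q), both the unknotting number and genus equal (p-1)(q-1)/2.
= (6-1)(7-1)/2
= 5*6/2
= 30/2 = 15

15


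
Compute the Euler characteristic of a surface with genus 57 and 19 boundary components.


chi = 2 - 2g - b
= 2 - 2*57 - 19
= 2 - 114 - 19 = -131

-131


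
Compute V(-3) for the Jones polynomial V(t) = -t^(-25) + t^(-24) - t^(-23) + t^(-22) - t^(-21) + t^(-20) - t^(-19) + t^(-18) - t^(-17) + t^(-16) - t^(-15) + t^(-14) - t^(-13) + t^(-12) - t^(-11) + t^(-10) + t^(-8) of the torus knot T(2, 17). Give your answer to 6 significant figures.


Substituting t = -3 into V(t) = -t^(-25) + t^(-24) - t^(-23) + t^(-22) - t^(-21) + t^(-20) - t^(-19) + t^(-18) - t^(-17) + t^(-16) - t^(-15) + t^(-14) - t^(-13) + t^(-12) - t^(-11) + t^(-10) + t^(-8):
  (-)t^(-25) = 1.18024e-12
  (+)t^(-24) = 3.54071e-12
  (-)t^(-23) = 1.06221e-11
  (+)t^(-22) = 3.18664e-11
  (-)t^(-21) = 9.55991e-11
  (+)t^(-20) = 2.86797e-10
  (-)t^(-19) = 8.60392e-10
  (+)t^(-18) = 2.58117e-09
  (-)t^(-17) = 7.74352e-09
  (+)t^(-16) = 2.32306e-08
  (-)t^(-15) = 6.96917e-08
  (+)t^(-14) = 2.09075e-07
  (-)t^(-13) = 6.27225e-07
  (+)t^(-12) = 1.88168e-06
  (-)t^(-11) = 5.64503e-06
  (+)t^(-10) = 1.69351e-05
  (+)t^(-8) = 0.000152416
Sum = (1.18024e-12) + (3.54071e-12) + (1.06221e-11) + (3.18664e-11) + (9.55991e-11) + (2.86797e-10) + (8.60392e-10) + (2.58117e-09) + (7.74352e-09) + (2.32306e-08) + (6.96917e-08) + (2.09075e-07) + (6.27225e-07) + (1.88168e-06) + (5.64503e-06) + (1.69351e-05) + (0.000152416)
= 0.0001778184214
Rounded to 6 significant figures: 0.000177818

0.000177818


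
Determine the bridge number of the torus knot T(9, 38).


The bridge number of T(p,q) is min(p,q).
min(9, 38) = 9

9


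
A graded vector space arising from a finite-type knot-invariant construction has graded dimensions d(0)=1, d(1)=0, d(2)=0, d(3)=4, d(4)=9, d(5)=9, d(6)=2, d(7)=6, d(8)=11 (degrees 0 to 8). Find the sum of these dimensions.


Total dimension = d(0) + d(1) + ... + d(8)
= 1 + 0 + 0 + 4 + 9 + 9 + 2 + 6 + 11
= 42

42


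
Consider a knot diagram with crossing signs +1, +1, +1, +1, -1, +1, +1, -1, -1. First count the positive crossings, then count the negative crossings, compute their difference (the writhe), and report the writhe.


Step 1: Count positive crossings (+1).
Positive crossings: 6
Step 2: Count negative crossings (-1).
Negative crossings: 3
Step 3: Writhe = (positive) - (negative)
w = 6 - 3 = 3
Step 4: |w| = 3, and w is positive

3


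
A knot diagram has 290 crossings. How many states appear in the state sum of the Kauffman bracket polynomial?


Each crossing contributes 2 choices (A-smoothing or B-smoothing).
Total states = 2^290 = 1989292945639146568621528992587283360401824603189390869761855907572637988050133502132224

1989292945639146568621528992587283360401824603189390869761855907572637988050133502132224


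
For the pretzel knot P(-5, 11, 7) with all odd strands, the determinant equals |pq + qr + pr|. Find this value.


Step 1: Compute pq + qr + pr.
pq = (-5)*11 = -55
qr = 11*7 = 77
pr = (-5)*7 = -35
pq + qr + pr = -55 + 77 + (-35) = -13
Step 2: Take absolute value.
det(P(-5,11,7)) = |-13| = 13

13


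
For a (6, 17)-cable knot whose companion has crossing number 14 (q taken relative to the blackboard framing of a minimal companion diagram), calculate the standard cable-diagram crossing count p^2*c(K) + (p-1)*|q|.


Step 1: Each of the c(K) crossings of the companion diagram becomes p*p = p^2 crossings among the p parallel strands, and each of the |q| twists s_1 s_2 ... s_(p-1) adds (p-1) crossings.
  Crossings = p^2 * c(K) + (p-1)*|q|
Step 2: = 6^2 * 14 + (6-1)*17
Step 3: = 36*14 + 5*17
Step 4: = 504 + 85 = 589

589


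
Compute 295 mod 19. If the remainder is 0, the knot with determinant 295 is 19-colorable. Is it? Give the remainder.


Step 1: A knot is p-colorable if and only if p divides its determinant.
Step 2: Compute 295 mod 19.
295 = 15 * 19 + 10
Step 3: 295 mod 19 = 10
Step 4: The knot is 19-colorable: no

10


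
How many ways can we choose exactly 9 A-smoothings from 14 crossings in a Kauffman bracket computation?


We choose which 9 of 14 crossings get A-smoothings.
C(14, 9) = 14! / (9! * 5!)
= 2002

2002


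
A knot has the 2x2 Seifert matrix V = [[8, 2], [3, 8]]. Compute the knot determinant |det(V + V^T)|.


Step 1: Form V + V^T where V = [[8, 2], [3, 8]]
  V^T = [[8, 3], [2, 8]]
  V + V^T = [[16, 5], [5, 16]]
Step 2: det(V + V^T) = 16*16 - 5*5
  = 256 - 25 = 231
Step 3: Knot determinant = |det(V + V^T)| = |231| = 231

231


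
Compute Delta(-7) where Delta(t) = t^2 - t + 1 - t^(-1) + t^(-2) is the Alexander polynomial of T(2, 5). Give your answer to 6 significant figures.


Substituting t = -7 into Delta(t) = t^2 - t + 1 - t^(-1) + t^(-2):
Term values: (49) + (7) + (1) + (0.142857) + (0.0204082)
Sum = 57.16326531
Rounded to 6 significant figures: 57.1633

57.1633


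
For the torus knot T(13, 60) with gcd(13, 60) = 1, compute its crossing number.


For a torus knot T(p, q) with gcd(p,q)=1,
the crossing number is min(p*(q-1), q*(p-1)).
p*(q-1) = 13*59 = 767
q*(p-1) = 60*12 = 720
min(767, 720) = 720

720


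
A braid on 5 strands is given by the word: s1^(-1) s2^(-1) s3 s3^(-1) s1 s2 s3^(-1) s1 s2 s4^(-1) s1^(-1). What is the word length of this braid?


The word length counts the number of generators (including inverses).
Listing each generator: s1^(-1), s2^(-1), s3, s3^(-1), s1, s2, s3^(-1), s1, s2, s4^(-1), s1^(-1)
There are 11 generators in this braid word.

11


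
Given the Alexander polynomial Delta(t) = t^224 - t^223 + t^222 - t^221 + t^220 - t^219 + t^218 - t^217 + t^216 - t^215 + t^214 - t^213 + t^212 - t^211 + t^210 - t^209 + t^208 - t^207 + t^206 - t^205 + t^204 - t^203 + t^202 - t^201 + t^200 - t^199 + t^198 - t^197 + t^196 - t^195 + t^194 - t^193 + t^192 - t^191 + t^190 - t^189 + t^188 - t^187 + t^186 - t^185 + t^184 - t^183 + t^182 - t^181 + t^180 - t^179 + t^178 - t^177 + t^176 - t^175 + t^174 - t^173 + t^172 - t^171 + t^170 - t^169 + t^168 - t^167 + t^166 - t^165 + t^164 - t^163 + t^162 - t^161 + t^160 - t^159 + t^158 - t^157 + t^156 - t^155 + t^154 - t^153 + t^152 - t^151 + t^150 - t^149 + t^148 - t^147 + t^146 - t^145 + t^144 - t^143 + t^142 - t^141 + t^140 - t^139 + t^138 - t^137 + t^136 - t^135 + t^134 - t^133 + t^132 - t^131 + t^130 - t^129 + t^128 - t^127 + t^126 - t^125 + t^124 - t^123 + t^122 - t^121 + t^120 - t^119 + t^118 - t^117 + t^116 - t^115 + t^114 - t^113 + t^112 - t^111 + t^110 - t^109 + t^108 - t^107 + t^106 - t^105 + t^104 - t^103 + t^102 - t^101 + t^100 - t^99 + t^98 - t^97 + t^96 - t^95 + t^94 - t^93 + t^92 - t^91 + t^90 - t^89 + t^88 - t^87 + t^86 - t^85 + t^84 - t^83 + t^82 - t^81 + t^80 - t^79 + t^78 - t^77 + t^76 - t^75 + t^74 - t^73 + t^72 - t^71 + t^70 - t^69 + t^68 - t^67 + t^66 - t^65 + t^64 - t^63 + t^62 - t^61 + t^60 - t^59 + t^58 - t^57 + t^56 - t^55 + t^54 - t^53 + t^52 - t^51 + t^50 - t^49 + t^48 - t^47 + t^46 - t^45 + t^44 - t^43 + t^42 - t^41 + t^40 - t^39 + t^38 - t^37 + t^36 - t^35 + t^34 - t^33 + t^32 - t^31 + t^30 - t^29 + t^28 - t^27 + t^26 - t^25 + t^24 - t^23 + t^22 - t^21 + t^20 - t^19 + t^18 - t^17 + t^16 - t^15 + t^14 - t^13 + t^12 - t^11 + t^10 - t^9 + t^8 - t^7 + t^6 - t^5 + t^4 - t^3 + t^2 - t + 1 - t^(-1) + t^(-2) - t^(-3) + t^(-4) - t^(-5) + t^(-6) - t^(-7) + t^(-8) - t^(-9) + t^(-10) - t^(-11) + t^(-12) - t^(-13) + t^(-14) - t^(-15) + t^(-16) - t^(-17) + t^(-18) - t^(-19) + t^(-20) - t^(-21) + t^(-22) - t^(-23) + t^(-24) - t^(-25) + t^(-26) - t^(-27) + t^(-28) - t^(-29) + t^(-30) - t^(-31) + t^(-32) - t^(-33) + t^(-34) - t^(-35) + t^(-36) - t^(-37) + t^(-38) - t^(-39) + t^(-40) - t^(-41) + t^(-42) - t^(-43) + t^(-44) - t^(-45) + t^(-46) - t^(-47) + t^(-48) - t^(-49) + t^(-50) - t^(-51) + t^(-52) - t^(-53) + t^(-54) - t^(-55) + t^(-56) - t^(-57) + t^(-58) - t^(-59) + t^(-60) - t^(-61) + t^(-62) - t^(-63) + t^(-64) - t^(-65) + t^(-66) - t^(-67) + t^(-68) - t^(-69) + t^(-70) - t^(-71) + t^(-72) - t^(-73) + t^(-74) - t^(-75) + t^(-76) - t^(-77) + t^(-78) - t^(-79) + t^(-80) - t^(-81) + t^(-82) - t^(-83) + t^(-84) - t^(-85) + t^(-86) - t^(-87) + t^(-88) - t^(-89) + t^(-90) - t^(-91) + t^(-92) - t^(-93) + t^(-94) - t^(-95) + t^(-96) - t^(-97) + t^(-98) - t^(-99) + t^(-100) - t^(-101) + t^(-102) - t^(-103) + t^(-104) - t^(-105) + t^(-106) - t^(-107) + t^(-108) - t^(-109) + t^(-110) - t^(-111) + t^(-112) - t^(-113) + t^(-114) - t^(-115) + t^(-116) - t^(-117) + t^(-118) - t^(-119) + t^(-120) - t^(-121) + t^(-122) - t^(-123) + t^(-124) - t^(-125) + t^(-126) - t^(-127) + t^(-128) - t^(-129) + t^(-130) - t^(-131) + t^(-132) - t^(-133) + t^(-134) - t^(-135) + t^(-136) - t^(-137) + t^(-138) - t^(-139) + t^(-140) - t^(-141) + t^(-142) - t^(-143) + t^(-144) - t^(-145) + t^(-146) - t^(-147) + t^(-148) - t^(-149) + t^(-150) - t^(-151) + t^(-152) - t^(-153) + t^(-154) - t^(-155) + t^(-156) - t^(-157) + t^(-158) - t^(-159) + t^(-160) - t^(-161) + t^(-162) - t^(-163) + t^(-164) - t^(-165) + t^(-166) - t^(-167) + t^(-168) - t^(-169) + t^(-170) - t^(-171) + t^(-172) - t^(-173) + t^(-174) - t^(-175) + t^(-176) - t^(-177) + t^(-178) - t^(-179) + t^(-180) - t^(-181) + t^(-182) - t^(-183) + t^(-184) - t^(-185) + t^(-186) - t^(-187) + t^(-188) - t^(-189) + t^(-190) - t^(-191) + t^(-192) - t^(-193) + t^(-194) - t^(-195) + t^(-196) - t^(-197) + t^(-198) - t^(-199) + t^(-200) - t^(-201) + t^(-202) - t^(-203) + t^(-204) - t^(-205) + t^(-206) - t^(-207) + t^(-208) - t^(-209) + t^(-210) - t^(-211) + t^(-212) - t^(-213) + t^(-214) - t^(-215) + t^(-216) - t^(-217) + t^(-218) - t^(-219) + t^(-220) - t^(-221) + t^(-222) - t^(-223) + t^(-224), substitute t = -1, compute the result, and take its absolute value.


Step 1: The polynomial has 449 terms with alternating signs, exponents from 224 down to -224.
Step 2: Substitute t = -1. The i-th term has coefficient (-1)^i and exponent (m-i),
  so its value is (-1)^i * (-1)^(m-i) = (-1)^m = 1 for every i.
Step 3: All 449 terms equal 1, so Delta(-1) = 449 * (1) = 449
Step 4: |Delta(-1)| = 449

449


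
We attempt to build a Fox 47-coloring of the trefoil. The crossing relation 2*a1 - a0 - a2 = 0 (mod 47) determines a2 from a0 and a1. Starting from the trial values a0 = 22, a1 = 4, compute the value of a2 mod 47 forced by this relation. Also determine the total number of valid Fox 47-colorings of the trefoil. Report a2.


Step 1: Apply the given crossing relation 2*a1 - a0 - a2 = 0 (mod 47).
  a2 = 2*a1 - a0 mod 47
  a2 = 2*4 - 22 mod 47
  a2 = 8 - 22 mod 47
  a2 = -14 mod 47 = 33
Step 2: The trefoil has determinant 3.
  Number of Fox p-colorings (p prime) is p^2 if p = 3, else p.
  Since 47 does not divide 3, only trivial (constant) colorings exist.
  (So the trial a0 = 22, a1 = 4 with a0 != a1 does NOT extend to a valid coloring of the whole trefoil: the other two crossing relations require 3*(a1 - a0) = 0 (mod 47), which fails.)
  Total colorings = 47
Step 3: a2 = 33, total Fox 47-colorings = 47

33


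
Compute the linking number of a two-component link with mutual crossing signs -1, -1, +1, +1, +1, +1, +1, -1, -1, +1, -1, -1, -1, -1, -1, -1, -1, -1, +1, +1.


Step 1: Count positive crossings: 8
Step 2: Count negative crossings: 12
Step 3: Sum of signs = 8 - 12 = -4
Step 4: Linking number = sum/2 = -4/2 = -2

-2


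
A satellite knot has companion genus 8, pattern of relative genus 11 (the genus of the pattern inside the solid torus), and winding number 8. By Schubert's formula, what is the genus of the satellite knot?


Schubert: g(satellite) = g_rel(pattern) + |winding| * g(companion),
where g_rel(pattern) is the genus of the pattern relative to the solid torus.
= 11 + 8 * 8
= 11 + 64 = 75

75


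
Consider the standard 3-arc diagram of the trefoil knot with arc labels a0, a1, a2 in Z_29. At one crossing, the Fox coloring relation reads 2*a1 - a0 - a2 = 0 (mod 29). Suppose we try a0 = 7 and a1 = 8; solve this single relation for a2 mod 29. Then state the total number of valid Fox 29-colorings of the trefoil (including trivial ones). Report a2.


Step 1: Apply the given crossing relation 2*a1 - a0 - a2 = 0 (mod 29).
  a2 = 2*a1 - a0 mod 29
  a2 = 2*8 - 7 mod 29
  a2 = 16 - 7 mod 29
  a2 = 9 mod 29 = 9
Step 2: The trefoil has determinant 3.
  Number of Fox p-colorings (p prime) is p^2 if p = 3, else p.
  Since 29 does not divide 3, only trivial (constant) colorings exist.
  (So the trial a0 = 7, a1 = 8 with a0 != a1 does NOT extend to a valid coloring of the whole trefoil: the other two crossing relations require 3*(a1 - a0) = 0 (mod 29), which fails.)
  Total colorings = 29
Step 3: a2 = 9, total Fox 29-colorings = 29

9


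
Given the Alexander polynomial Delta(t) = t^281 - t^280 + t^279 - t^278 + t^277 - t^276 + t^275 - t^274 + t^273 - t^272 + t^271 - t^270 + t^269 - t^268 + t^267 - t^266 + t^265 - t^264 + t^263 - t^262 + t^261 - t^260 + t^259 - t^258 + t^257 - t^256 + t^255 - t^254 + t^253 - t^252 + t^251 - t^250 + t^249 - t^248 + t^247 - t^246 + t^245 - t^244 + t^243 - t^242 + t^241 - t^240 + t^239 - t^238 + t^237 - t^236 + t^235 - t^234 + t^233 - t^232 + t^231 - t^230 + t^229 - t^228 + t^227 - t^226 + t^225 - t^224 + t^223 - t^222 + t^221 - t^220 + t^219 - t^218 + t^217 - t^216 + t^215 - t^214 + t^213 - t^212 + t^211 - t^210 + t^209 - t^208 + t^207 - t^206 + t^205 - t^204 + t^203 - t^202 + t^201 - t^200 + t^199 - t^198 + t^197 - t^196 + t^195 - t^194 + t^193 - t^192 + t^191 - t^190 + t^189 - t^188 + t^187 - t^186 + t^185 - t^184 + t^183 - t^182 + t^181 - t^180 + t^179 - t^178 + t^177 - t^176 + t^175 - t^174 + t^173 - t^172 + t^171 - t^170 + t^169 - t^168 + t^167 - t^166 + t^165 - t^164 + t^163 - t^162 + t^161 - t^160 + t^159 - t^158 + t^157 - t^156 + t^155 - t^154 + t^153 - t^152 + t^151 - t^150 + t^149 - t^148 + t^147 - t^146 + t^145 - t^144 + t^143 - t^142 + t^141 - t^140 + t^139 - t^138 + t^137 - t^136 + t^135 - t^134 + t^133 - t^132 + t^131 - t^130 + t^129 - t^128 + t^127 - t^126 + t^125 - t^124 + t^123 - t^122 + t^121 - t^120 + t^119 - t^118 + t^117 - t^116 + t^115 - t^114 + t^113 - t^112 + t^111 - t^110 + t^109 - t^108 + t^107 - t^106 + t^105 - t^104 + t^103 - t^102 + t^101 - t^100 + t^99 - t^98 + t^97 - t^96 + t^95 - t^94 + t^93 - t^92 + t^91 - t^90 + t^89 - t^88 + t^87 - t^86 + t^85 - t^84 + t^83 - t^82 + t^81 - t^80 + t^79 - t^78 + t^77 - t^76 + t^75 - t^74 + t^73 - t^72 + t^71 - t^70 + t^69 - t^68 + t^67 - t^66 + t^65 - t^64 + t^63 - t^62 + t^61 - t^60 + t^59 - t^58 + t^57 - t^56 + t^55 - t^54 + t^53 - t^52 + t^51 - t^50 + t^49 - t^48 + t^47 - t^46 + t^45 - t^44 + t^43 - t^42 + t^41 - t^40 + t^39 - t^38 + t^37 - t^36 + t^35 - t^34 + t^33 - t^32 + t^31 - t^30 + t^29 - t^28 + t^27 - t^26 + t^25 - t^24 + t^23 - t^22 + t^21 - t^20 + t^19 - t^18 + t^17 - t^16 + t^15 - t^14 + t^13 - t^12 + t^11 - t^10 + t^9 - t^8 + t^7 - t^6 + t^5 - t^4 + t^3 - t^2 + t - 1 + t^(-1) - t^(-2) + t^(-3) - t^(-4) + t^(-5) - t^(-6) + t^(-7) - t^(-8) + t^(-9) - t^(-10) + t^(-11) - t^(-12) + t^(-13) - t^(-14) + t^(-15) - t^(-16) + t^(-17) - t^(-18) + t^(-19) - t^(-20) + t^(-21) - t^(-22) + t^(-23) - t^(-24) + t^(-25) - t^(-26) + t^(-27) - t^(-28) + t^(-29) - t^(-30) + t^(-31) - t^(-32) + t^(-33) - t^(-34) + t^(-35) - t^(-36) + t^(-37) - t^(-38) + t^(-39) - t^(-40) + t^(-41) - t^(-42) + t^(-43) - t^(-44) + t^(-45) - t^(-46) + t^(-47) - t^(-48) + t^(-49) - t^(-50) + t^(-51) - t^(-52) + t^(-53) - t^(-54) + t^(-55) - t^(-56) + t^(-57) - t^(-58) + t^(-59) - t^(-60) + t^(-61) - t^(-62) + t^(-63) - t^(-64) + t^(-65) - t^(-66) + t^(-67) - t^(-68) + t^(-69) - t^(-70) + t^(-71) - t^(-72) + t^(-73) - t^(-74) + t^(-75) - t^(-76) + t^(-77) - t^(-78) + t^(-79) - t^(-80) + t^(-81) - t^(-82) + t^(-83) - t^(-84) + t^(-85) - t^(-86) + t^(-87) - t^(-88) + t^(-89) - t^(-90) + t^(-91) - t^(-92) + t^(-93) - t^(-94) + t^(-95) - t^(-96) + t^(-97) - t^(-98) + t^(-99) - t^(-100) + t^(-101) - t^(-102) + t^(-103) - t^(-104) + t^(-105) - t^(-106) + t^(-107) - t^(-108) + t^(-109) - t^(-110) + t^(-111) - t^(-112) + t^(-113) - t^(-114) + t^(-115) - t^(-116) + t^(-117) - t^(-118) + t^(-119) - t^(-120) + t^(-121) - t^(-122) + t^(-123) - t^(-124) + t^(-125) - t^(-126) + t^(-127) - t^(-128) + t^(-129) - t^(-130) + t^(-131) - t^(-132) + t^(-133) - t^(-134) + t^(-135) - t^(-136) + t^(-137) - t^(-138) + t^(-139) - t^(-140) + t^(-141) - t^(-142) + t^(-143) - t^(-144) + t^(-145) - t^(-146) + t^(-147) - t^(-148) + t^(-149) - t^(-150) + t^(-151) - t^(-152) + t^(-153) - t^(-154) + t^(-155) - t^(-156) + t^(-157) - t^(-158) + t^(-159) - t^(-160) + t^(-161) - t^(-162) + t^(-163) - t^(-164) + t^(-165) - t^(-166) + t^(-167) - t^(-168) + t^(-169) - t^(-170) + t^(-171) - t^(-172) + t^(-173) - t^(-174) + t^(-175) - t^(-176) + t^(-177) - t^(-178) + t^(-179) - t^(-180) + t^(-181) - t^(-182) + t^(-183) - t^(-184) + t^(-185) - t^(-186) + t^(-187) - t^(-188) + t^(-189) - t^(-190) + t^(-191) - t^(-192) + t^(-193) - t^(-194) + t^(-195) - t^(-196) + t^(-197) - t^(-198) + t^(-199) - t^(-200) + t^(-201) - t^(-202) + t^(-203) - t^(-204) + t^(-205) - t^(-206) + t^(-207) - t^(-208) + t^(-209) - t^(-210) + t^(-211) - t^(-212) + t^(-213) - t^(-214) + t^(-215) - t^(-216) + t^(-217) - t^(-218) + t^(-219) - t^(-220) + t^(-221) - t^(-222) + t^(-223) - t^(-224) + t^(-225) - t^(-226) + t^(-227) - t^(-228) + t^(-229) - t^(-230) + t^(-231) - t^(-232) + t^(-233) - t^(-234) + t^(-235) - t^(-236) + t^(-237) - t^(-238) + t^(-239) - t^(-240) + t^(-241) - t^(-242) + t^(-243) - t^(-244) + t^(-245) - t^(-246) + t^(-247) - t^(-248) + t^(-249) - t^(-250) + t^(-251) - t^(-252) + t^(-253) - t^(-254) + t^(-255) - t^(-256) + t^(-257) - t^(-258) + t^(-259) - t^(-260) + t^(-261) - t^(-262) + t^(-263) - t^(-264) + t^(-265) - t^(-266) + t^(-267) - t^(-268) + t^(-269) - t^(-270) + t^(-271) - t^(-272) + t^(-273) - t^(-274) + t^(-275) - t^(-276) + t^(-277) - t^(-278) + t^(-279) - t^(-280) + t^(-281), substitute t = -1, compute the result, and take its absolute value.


Step 1: The polynomial has 563 terms with alternating signs, exponents from 281 down to -281.
Step 2: Substitute t = -1. The i-th term has coefficient (-1)^i and exponent (m-i),
  so its value is (-1)^i * (-1)^(m-i) = (-1)^m = -1 for every i.
Step 3: All 563 terms equal -1, so Delta(-1) = 563 * (-1) = -563
Step 4: |Delta(-1)| = 563

563


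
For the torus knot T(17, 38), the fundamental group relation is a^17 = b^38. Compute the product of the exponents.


The relation is a^17 = b^38.
Product of exponents = 17 * 38
= 646

646


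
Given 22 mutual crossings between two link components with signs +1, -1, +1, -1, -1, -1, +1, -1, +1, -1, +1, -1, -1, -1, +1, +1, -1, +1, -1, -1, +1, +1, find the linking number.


Step 1: Count positive crossings: 10
Step 2: Count negative crossings: 12
Step 3: Sum of signs = 10 - 12 = -2
Step 4: Linking number = sum/2 = -2/2 = -1

-1


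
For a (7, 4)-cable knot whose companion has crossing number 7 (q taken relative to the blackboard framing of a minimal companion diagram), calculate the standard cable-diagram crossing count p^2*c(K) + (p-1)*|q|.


Step 1: Each of the c(K) crossings of the companion diagram becomes p*p = p^2 crossings among the p parallel strands, and each of the |q| twists s_1 s_2 ... s_(p-1) adds (p-1) crossings.
  Crossings = p^2 * c(K) + (p-1)*|q|
Step 2: = 7^2 * 7 + (7-1)*4
Step 3: = 49*7 + 6*4
Step 4: = 343 + 24 = 367

367


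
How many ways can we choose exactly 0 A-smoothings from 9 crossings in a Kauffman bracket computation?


We choose which 0 of 9 crossings get A-smoothings.
C(9, 0) = 9! / (0! * 9!)
= 1

1


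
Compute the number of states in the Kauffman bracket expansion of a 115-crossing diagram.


Each crossing contributes 2 choices (A-smoothing or B-smoothing).
Total states = 2^115 = 41538374868278621028243970633760768

41538374868278621028243970633760768


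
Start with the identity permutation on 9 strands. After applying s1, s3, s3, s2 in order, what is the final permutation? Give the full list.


Starting with identity [1, 2, 3, 4, 5, 6, 7, 8, 9].
Apply generators in sequence:
  After s1: [2, 1, 3, 4, 5, 6, 7, 8, 9]
  After s3: [2, 1, 4, 3, 5, 6, 7, 8, 9]
  After s3: [2, 1, 3, 4, 5, 6, 7, 8, 9]
  After s2: [2, 3, 1, 4, 5, 6, 7, 8, 9]
Final permutation: [2, 3, 1, 4, 5, 6, 7, 8, 9]

[2, 3, 1, 4, 5, 6, 7, 8, 9]


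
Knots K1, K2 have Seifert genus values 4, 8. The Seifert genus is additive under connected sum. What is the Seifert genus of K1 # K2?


The Seifert genus is additive under connected sum.
Seifert genus(K1 # K2) = (4) + (8)
= 12

12


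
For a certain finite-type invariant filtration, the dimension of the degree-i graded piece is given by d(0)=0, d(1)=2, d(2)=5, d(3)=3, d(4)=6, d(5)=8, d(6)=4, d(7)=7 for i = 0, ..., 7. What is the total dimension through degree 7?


Total dimension = d(0) + d(1) + ... + d(7)
= 0 + 2 + 5 + 3 + 6 + 8 + 4 + 7
= 35

35


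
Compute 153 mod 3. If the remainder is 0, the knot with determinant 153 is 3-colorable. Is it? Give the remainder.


Step 1: A knot is p-colorable if and only if p divides its determinant.
Step 2: Compute 153 mod 3.
153 = 51 * 3 + 0
Step 3: 153 mod 3 = 0
Step 4: The knot is 3-colorable: yes

0


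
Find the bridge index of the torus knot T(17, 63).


The bridge number of T(p,q) is min(p,q).
min(17, 63) = 17

17


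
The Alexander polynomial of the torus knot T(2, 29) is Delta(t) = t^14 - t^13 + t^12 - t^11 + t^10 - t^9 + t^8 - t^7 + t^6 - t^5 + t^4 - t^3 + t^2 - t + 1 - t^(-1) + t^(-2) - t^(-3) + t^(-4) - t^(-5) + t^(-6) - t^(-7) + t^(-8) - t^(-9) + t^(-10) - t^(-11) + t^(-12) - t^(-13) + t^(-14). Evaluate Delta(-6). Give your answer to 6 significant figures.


Substituting t = -6 into Delta(t) = t^14 - t^13 + t^12 - t^11 + t^10 - t^9 + t^8 - t^7 + t^6 - t^5 + t^4 - t^3 + t^2 - t + 1 - t^(-1) + t^(-2) - t^(-3) + t^(-4) - t^(-5) + t^(-6) - t^(-7) + t^(-8) - t^(-9) + t^(-10) - t^(-11) + t^(-12) - t^(-13) + t^(-14):
Term values: (78364164096) + (13060694016) + (2176782336) + (362797056) + (60466176) + (10077696) + (1679616) + (279936) + (46656) + (7776) + (1296) + (216) + (36) + (6) + (1) + (0.166667) + (0.0277778) + (0.00462963) + (0.000771605) + (0.000128601) + (2.14335e-05) + (3.57225e-06) + (5.95374e-07) + (9.9229e-08) + (1.65382e-08) + (2.75636e-09) + (4.59394e-10) + (7.65656e-11) + (1.27609e-11)
Sum = 9.403699692e+10
Rounded to 6 significant figures: 9.4037e+10

9.4037e+10


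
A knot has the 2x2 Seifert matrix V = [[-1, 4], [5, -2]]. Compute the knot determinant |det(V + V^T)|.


Step 1: Form V + V^T where V = [[-1, 4], [5, -2]]
  V^T = [[-1, 5], [4, -2]]
  V + V^T = [[-2, 9], [9, -4]]
Step 2: det(V + V^T) = (-2)*(-4) - 9*9
  = 8 - 81 = -73
Step 3: Knot determinant = |det(V + V^T)| = |-73| = 73

73


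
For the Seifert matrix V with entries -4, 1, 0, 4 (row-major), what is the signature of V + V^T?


Step 1: V + V^T = [[-8, 1], [1, 8]]
Step 2: trace = 0, det = -65
Step 3: Discriminant = 0^2 - 4*(-65) = 260
Step 4: Eigenvalues: 8.06226, -8.06226
Step 5: Signature = (# positive eigenvalues) - (# negative eigenvalues) = 0

0


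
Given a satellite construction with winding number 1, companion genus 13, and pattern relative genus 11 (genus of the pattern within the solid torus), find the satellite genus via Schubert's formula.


Schubert: g(satellite) = g_rel(pattern) + |winding| * g(companion),
where g_rel(pattern) is the genus of the pattern relative to the solid torus.
= 11 + 1 * 13
= 11 + 13 = 24

24


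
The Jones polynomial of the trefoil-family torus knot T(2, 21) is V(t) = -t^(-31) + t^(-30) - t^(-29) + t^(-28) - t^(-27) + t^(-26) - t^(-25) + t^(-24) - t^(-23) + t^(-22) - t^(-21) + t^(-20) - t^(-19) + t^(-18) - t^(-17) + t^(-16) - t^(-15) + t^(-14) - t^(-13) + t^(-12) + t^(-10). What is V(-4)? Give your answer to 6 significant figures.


Substituting t = -4 into V(t) = -t^(-31) + t^(-30) - t^(-29) + t^(-28) - t^(-27) + t^(-26) - t^(-25) + t^(-24) - t^(-23) + t^(-22) - t^(-21) + t^(-20) - t^(-19) + t^(-18) - t^(-17) + t^(-16) - t^(-15) + t^(-14) - t^(-13) + t^(-12) + t^(-10):
  (-)t^(-31) = 2.1684e-19
  (+)t^(-30) = 8.67362e-19
  (-)t^(-29) = 3.46945e-18
  (+)t^(-28) = 1.38778e-17
  (-)t^(-27) = 5.55112e-17
  (+)t^(-26) = 2.22045e-16
  (-)t^(-25) = 8.88178e-16
  (+)t^(-24) = 3.55271e-15
  (-)t^(-23) = 1.42109e-14
  (+)t^(-22) = 5.68434e-14
  (-)t^(-21) = 2.27374e-13
  (+)t^(-20) = 9.09495e-13
  (-)t^(-19) = 3.63798e-12
  (+)t^(-18) = 1.45519e-11
  (-)t^(-17) = 5.82077e-11
  (+)t^(-16) = 2.32831e-10
  (-)t^(-15) = 9.31323e-10
  (+)t^(-14) = 3.72529e-09
  (-)t^(-13) = 1.49012e-08
  (+)t^(-12) = 5.96046e-08
  (+)t^(-10) = 9.53674e-07
Sum = (2.1684e-19) + (8.67362e-19) + (3.46945e-18) + (1.38778e-17) + (5.55112e-17) + (2.22045e-16) + (8.88178e-16) + (3.55271e-15) + (1.42109e-14) + (5.68434e-14) + (2.27374e-13) + (9.09495e-13) + (3.63798e-12) + (1.45519e-11) + (5.82077e-11) + (2.32831e-10) + (9.31323e-10) + (3.72529e-09) + (1.49012e-08) + (5.96046e-08) + (9.53674e-07)
= 1.033147176e-06
Rounded to 6 significant figures: 1.03315e-06

1.03315e-06


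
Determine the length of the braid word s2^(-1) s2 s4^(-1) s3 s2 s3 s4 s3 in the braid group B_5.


The word length counts the number of generators (including inverses).
Listing each generator: s2^(-1), s2, s4^(-1), s3, s2, s3, s4, s3
There are 8 generators in this braid word.

8


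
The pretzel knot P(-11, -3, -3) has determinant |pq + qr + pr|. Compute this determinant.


Step 1: Compute pq + qr + pr.
pq = (-11)*(-3) = 33
qr = (-3)*(-3) = 9
pr = (-11)*(-3) = 33
pq + qr + pr = 33 + 9 + 33 = 75
Step 2: Take absolute value.
det(P(-11,-3,-3)) = |75| = 75

75


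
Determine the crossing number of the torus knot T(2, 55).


For a torus knot T(p, q) with gcd(p,q)=1,
the crossing number is min(p*(q-1), q*(p-1)).
p*(q-1) = 2*54 = 108
q*(p-1) = 55*1 = 55
min(108, 55) = 55

55


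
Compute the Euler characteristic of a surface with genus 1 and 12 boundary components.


chi = 2 - 2g - b
= 2 - 2*1 - 12
= 2 - 2 - 12 = -12

-12


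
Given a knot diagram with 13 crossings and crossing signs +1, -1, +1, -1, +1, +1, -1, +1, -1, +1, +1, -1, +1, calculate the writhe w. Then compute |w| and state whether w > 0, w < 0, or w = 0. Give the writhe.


Step 1: Count positive crossings (+1).
Positive crossings: 8
Step 2: Count negative crossings (-1).
Negative crossings: 5
Step 3: Writhe = (positive) - (negative)
w = 8 - 5 = 3
Step 4: |w| = 3, and w is positive

3


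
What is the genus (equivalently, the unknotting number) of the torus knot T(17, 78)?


For a torus knot T(p,q), both the unknotting number and genus equal (p-1)(q-1)/2.
= (17-1)(78-1)/2
= 16*77/2
= 1232/2 = 616

616


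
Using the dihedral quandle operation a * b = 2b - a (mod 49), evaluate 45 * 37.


45 * 37 = 2*37 - 45 mod 49
= 74 - 45 mod 49
= 29 mod 49 = 29

29


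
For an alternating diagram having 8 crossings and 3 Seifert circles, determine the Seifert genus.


For alternating knots, g = (c - s + 1)/2.
= (8 - 3 + 1)/2
= 6/2 = 3

3


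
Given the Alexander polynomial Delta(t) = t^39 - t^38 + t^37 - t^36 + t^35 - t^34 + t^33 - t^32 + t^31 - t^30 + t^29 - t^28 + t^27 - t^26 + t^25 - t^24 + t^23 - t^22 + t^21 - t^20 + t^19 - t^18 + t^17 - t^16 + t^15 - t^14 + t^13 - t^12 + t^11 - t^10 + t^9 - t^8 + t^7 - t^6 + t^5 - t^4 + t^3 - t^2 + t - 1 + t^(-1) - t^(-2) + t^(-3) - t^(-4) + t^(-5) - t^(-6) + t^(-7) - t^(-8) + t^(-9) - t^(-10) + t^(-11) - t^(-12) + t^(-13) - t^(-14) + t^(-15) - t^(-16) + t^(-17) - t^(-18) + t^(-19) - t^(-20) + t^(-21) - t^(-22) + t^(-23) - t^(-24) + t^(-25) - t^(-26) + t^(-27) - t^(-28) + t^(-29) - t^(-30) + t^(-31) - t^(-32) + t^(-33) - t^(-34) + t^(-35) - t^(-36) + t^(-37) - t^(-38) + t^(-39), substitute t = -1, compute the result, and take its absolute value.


Step 1: The polynomial has 79 terms with alternating signs, exponents from 39 down to -39.
Step 2: Substitute t = -1. The i-th term has coefficient (-1)^i and exponent (m-i),
  so its value is (-1)^i * (-1)^(m-i) = (-1)^m = -1 for every i.
Step 3: All 79 terms equal -1, so Delta(-1) = 79 * (-1) = -79
Step 4: |Delta(-1)| = 79

79


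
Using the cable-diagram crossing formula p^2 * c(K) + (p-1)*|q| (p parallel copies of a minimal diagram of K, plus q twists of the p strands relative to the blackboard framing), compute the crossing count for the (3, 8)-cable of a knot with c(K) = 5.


Step 1: Each of the c(K) crossings of the companion diagram becomes p*p = p^2 crossings among the p parallel strands, and each of the |q| twists s_1 s_2 ... s_(p-1) adds (p-1) crossings.
  Crossings = p^2 * c(K) + (p-1)*|q|
Step 2: = 3^2 * 5 + (3-1)*8
Step 3: = 9*5 + 2*8
Step 4: = 45 + 16 = 61

61


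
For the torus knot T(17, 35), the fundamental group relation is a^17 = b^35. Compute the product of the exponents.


The relation is a^17 = b^35.
Product of exponents = 17 * 35
= 595

595


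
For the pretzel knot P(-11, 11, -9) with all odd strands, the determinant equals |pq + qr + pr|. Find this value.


Step 1: Compute pq + qr + pr.
pq = (-11)*11 = -121
qr = 11*(-9) = -99
pr = (-11)*(-9) = 99
pq + qr + pr = -121 + (-99) + 99 = -121
Step 2: Take absolute value.
det(P(-11,11,-9)) = |-121| = 121

121


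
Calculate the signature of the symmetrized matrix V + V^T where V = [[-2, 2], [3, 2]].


Step 1: V + V^T = [[-4, 5], [5, 4]]
Step 2: trace = 0, det = -41
Step 3: Discriminant = 0^2 - 4*(-41) = 164
Step 4: Eigenvalues: 6.40312, -6.40312
Step 5: Signature = (# positive eigenvalues) - (# negative eigenvalues) = 0

0


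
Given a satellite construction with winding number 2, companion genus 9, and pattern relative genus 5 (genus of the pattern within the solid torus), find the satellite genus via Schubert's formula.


Schubert: g(satellite) = g_rel(pattern) + |winding| * g(companion),
where g_rel(pattern) is the genus of the pattern relative to the solid torus.
= 5 + 2 * 9
= 5 + 18 = 23

23


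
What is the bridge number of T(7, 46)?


The bridge number of T(p,q) is min(p,q).
min(7, 46) = 7

7


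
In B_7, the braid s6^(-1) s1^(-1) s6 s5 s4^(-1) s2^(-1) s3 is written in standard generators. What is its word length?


The word length counts the number of generators (including inverses).
Listing each generator: s6^(-1), s1^(-1), s6, s5, s4^(-1), s2^(-1), s3
There are 7 generators in this braid word.

7


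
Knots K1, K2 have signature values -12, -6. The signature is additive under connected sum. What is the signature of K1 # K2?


The signature is additive under connected sum.
signature(K1 # K2) = (-12) + (-6)
= -18

-18


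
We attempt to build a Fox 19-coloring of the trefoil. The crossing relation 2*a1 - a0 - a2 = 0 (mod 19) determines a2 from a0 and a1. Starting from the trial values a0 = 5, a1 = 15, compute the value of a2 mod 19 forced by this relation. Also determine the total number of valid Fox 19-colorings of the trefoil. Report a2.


Step 1: Apply the given crossing relation 2*a1 - a0 - a2 = 0 (mod 19).
  a2 = 2*a1 - a0 mod 19
  a2 = 2*15 - 5 mod 19
  a2 = 30 - 5 mod 19
  a2 = 25 mod 19 = 6
Step 2: The trefoil has determinant 3.
  Number of Fox p-colorings (p prime) is p^2 if p = 3, else p.
  Since 19 does not divide 3, only trivial (constant) colorings exist.
  (So the trial a0 = 5, a1 = 15 with a0 != a1 does NOT extend to a valid coloring of the whole trefoil: the other two crossing relations require 3*(a1 - a0) = 0 (mod 19), which fails.)
  Total colorings = 19
Step 3: a2 = 6, total Fox 19-colorings = 19

6


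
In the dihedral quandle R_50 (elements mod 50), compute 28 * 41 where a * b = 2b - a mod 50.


28 * 41 = 2*41 - 28 mod 50
= 82 - 28 mod 50
= 54 mod 50 = 4

4


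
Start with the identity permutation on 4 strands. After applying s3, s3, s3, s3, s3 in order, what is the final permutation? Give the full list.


Starting with identity [1, 2, 3, 4].
Apply generators in sequence:
  After s3: [1, 2, 4, 3]
  After s3: [1, 2, 3, 4]
  After s3: [1, 2, 4, 3]
  After s3: [1, 2, 3, 4]
  After s3: [1, 2, 4, 3]
Final permutation: [1, 2, 4, 3]

[1, 2, 4, 3]


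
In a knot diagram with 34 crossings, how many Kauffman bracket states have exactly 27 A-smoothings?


We choose which 27 of 34 crossings get A-smoothings.
C(34, 27) = 34! / (27! * 7!)
= 5379616

5379616


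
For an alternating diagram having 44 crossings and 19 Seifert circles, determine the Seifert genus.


For alternating knots, g = (c - s + 1)/2.
= (44 - 19 + 1)/2
= 26/2 = 13

13


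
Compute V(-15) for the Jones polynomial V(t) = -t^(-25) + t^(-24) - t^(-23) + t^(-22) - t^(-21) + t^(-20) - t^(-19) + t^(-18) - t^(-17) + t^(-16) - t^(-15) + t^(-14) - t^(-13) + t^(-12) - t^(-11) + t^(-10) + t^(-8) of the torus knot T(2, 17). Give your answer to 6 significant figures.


Substituting t = -15 into V(t) = -t^(-25) + t^(-24) - t^(-23) + t^(-22) - t^(-21) + t^(-20) - t^(-19) + t^(-18) - t^(-17) + t^(-16) - t^(-15) + t^(-14) - t^(-13) + t^(-12) - t^(-11) + t^(-10) + t^(-8):
  (-)t^(-25) = 3.96021e-30
  (+)t^(-24) = 5.94032e-29
  (-)t^(-23) = 8.91048e-28
  (+)t^(-22) = 1.33657e-26
  (-)t^(-21) = 2.00486e-25
  (+)t^(-20) = 3.00729e-24
  (-)t^(-19) = 4.51093e-23
  (+)t^(-18) = 6.76639e-22
  (-)t^(-17) = 1.01496e-20
  (+)t^(-16) = 1.52244e-19
  (-)t^(-15) = 2.28366e-18
  (+)t^(-14) = 3.42549e-17
  (-)t^(-13) = 5.13823e-16
  (+)t^(-12) = 7.70735e-15
  (-)t^(-11) = 1.1561e-13
  (+)t^(-10) = 1.73415e-12
  (+)t^(-8) = 3.90184e-10
Sum = (3.96021e-30) + (5.94032e-29) + (8.91048e-28) + (1.33657e-26) + (2.00486e-25) + (3.00729e-24) + (4.51093e-23) + (6.76639e-22) + (1.01496e-20) + (1.52244e-19) + (2.28366e-18) + (3.42549e-17) + (5.13823e-16) + (7.70735e-15) + (1.1561e-13) + (1.73415e-12) + (3.90184e-10)
= 3.920424442e-10
Rounded to 6 significant figures: 3.92042e-10

3.92042e-10


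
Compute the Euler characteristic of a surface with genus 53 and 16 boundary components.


chi = 2 - 2g - b
= 2 - 2*53 - 16
= 2 - 106 - 16 = -120

-120


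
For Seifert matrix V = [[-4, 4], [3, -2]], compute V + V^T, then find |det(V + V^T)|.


Step 1: Form V + V^T where V = [[-4, 4], [3, -2]]
  V^T = [[-4, 3], [4, -2]]
  V + V^T = [[-8, 7], [7, -4]]
Step 2: det(V + V^T) = (-8)*(-4) - 7*7
  = 32 - 49 = -17
Step 3: Knot determinant = |det(V + V^T)| = |-17| = 17

17


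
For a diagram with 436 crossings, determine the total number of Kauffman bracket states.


Each crossing contributes 2 choices (A-smoothing or B-smoothing).
Total states = 2^436 = 177450860423732151013018507785157357019931972824052260810910693159335763699560039874558361990664932998233037501529828597054346100736

177450860423732151013018507785157357019931972824052260810910693159335763699560039874558361990664932998233037501529828597054346100736


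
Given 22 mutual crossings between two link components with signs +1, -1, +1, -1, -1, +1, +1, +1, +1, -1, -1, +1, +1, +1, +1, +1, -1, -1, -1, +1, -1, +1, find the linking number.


Step 1: Count positive crossings: 13
Step 2: Count negative crossings: 9
Step 3: Sum of signs = 13 - 9 = 4
Step 4: Linking number = sum/2 = 4/2 = 2

2


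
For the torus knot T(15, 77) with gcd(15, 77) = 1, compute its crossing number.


For a torus knot T(p, q) with gcd(p,q)=1,
the crossing number is min(p*(q-1), q*(p-1)).
p*(q-1) = 15*76 = 1140
q*(p-1) = 77*14 = 1078
min(1140, 1078) = 1078

1078


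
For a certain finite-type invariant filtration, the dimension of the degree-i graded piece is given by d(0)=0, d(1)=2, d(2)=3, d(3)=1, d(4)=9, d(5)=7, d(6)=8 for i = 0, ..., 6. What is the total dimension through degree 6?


Total dimension = d(0) + d(1) + ... + d(6)
= 0 + 2 + 3 + 1 + 9 + 7 + 8
= 30

30


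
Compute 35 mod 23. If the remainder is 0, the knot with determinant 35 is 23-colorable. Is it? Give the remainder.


Step 1: A knot is p-colorable if and only if p divides its determinant.
Step 2: Compute 35 mod 23.
35 = 1 * 23 + 12
Step 3: 35 mod 23 = 12
Step 4: The knot is 23-colorable: no

12


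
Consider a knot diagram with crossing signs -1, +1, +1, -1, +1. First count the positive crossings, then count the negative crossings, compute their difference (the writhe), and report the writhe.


Step 1: Count positive crossings (+1).
Positive crossings: 3
Step 2: Count negative crossings (-1).
Negative crossings: 2
Step 3: Writhe = (positive) - (negative)
w = 3 - 2 = 1
Step 4: |w| = 1, and w is positive

1


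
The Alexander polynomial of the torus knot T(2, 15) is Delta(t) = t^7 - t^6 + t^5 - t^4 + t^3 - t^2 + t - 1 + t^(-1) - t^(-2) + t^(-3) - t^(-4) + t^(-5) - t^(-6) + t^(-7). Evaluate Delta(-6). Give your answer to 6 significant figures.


Substituting t = -6 into Delta(t) = t^7 - t^6 + t^5 - t^4 + t^3 - t^2 + t - 1 + t^(-1) - t^(-2) + t^(-3) - t^(-4) + t^(-5) - t^(-6) + t^(-7):
Term values: (-279936) + (-46656) + (-7776) + (-1296) + (-216) + (-36) + (-6) + (-1) + (-0.166667) + (-0.0277778) + (-0.00462963) + (-0.000771605) + (-0.000128601) + (-2.14335e-05) + (-3.57225e-06)
Sum = -335923.2
Rounded to 6 significant figures: -335923

-335923


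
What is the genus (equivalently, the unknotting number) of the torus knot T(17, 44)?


For a torus knot T(p,q), both the unknotting number and genus equal (p-1)(q-1)/2.
= (17-1)(44-1)/2
= 16*43/2
= 688/2 = 344

344


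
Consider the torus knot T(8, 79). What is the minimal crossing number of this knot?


For a torus knot T(p, q) with gcd(p,q)=1,
the crossing number is min(p*(q-1), q*(p-1)).
p*(q-1) = 8*78 = 624
q*(p-1) = 79*7 = 553
min(624, 553) = 553

553
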